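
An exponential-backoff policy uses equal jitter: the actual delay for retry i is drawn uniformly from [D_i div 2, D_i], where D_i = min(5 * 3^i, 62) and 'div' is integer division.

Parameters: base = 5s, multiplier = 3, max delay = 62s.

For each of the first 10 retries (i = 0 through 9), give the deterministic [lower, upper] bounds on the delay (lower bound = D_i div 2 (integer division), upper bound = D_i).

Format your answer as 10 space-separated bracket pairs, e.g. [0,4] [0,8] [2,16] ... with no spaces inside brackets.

Computing bounds per retry:
  i=0: D_i=min(5*3^0,62)=5, bounds=[2,5]
  i=1: D_i=min(5*3^1,62)=15, bounds=[7,15]
  i=2: D_i=min(5*3^2,62)=45, bounds=[22,45]
  i=3: D_i=min(5*3^3,62)=62, bounds=[31,62]
  i=4: D_i=min(5*3^4,62)=62, bounds=[31,62]
  i=5: D_i=min(5*3^5,62)=62, bounds=[31,62]
  i=6: D_i=min(5*3^6,62)=62, bounds=[31,62]
  i=7: D_i=min(5*3^7,62)=62, bounds=[31,62]
  i=8: D_i=min(5*3^8,62)=62, bounds=[31,62]
  i=9: D_i=min(5*3^9,62)=62, bounds=[31,62]

Answer: [2,5] [7,15] [22,45] [31,62] [31,62] [31,62] [31,62] [31,62] [31,62] [31,62]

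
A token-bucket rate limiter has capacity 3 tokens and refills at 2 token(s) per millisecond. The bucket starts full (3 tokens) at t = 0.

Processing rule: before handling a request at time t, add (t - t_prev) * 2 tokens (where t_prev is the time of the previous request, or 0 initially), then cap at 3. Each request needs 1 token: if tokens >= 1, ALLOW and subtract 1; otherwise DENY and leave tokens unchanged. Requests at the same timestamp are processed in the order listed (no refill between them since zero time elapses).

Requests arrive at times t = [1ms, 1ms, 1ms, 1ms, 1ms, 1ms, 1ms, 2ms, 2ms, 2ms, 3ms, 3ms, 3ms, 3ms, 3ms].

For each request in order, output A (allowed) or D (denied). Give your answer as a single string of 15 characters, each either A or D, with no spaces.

Answer: AAADDDDAADAADDD

Derivation:
Simulating step by step:
  req#1 t=1ms: ALLOW
  req#2 t=1ms: ALLOW
  req#3 t=1ms: ALLOW
  req#4 t=1ms: DENY
  req#5 t=1ms: DENY
  req#6 t=1ms: DENY
  req#7 t=1ms: DENY
  req#8 t=2ms: ALLOW
  req#9 t=2ms: ALLOW
  req#10 t=2ms: DENY
  req#11 t=3ms: ALLOW
  req#12 t=3ms: ALLOW
  req#13 t=3ms: DENY
  req#14 t=3ms: DENY
  req#15 t=3ms: DENY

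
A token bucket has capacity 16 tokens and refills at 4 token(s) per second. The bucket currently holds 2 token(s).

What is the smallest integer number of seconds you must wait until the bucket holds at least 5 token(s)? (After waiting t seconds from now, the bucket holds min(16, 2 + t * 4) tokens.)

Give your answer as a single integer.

Need 2 + t * 4 >= 5, so t >= 3/4.
Smallest integer t = ceil(3/4) = 1.

Answer: 1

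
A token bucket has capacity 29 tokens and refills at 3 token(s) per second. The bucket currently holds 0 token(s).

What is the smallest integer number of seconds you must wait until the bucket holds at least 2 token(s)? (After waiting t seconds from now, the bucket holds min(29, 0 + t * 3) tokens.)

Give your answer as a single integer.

Answer: 1

Derivation:
Need 0 + t * 3 >= 2, so t >= 2/3.
Smallest integer t = ceil(2/3) = 1.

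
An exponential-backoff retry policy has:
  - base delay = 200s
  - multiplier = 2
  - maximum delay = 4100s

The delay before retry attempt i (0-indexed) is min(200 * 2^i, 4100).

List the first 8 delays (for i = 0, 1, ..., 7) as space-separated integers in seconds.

Answer: 200 400 800 1600 3200 4100 4100 4100

Derivation:
Computing each delay:
  i=0: min(200*2^0, 4100) = 200
  i=1: min(200*2^1, 4100) = 400
  i=2: min(200*2^2, 4100) = 800
  i=3: min(200*2^3, 4100) = 1600
  i=4: min(200*2^4, 4100) = 3200
  i=5: min(200*2^5, 4100) = 4100
  i=6: min(200*2^6, 4100) = 4100
  i=7: min(200*2^7, 4100) = 4100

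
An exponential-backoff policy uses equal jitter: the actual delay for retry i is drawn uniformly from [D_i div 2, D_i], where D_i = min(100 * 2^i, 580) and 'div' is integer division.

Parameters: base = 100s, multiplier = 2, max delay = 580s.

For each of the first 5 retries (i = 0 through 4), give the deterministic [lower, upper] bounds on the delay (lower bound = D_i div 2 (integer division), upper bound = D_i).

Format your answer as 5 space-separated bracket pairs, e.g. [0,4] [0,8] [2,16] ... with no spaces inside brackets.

Computing bounds per retry:
  i=0: D_i=min(100*2^0,580)=100, bounds=[50,100]
  i=1: D_i=min(100*2^1,580)=200, bounds=[100,200]
  i=2: D_i=min(100*2^2,580)=400, bounds=[200,400]
  i=3: D_i=min(100*2^3,580)=580, bounds=[290,580]
  i=4: D_i=min(100*2^4,580)=580, bounds=[290,580]

Answer: [50,100] [100,200] [200,400] [290,580] [290,580]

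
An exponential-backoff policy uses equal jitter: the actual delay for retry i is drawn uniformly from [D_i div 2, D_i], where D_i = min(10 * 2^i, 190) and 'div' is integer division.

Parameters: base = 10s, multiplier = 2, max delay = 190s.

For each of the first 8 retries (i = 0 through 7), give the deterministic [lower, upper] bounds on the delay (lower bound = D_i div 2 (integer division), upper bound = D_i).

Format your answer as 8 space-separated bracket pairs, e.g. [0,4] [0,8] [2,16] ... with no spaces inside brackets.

Answer: [5,10] [10,20] [20,40] [40,80] [80,160] [95,190] [95,190] [95,190]

Derivation:
Computing bounds per retry:
  i=0: D_i=min(10*2^0,190)=10, bounds=[5,10]
  i=1: D_i=min(10*2^1,190)=20, bounds=[10,20]
  i=2: D_i=min(10*2^2,190)=40, bounds=[20,40]
  i=3: D_i=min(10*2^3,190)=80, bounds=[40,80]
  i=4: D_i=min(10*2^4,190)=160, bounds=[80,160]
  i=5: D_i=min(10*2^5,190)=190, bounds=[95,190]
  i=6: D_i=min(10*2^6,190)=190, bounds=[95,190]
  i=7: D_i=min(10*2^7,190)=190, bounds=[95,190]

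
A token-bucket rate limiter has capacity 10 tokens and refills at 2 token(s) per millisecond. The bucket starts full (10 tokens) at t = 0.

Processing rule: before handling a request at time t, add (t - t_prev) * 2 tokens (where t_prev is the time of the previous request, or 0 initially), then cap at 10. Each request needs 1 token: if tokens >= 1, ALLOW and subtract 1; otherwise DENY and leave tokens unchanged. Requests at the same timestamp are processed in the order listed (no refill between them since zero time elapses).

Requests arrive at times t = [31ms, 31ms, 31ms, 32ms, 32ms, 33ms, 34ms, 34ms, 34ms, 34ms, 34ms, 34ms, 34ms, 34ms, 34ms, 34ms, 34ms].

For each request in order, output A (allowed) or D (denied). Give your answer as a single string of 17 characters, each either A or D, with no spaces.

Simulating step by step:
  req#1 t=31ms: ALLOW
  req#2 t=31ms: ALLOW
  req#3 t=31ms: ALLOW
  req#4 t=32ms: ALLOW
  req#5 t=32ms: ALLOW
  req#6 t=33ms: ALLOW
  req#7 t=34ms: ALLOW
  req#8 t=34ms: ALLOW
  req#9 t=34ms: ALLOW
  req#10 t=34ms: ALLOW
  req#11 t=34ms: ALLOW
  req#12 t=34ms: ALLOW
  req#13 t=34ms: ALLOW
  req#14 t=34ms: ALLOW
  req#15 t=34ms: ALLOW
  req#16 t=34ms: ALLOW
  req#17 t=34ms: DENY

Answer: AAAAAAAAAAAAAAAAD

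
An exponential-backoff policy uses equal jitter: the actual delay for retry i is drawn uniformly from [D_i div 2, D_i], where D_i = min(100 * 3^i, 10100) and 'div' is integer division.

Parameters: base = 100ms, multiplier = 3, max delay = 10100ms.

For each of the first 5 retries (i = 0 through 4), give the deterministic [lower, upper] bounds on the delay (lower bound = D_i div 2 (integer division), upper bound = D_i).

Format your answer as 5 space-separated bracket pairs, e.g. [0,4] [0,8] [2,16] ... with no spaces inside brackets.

Computing bounds per retry:
  i=0: D_i=min(100*3^0,10100)=100, bounds=[50,100]
  i=1: D_i=min(100*3^1,10100)=300, bounds=[150,300]
  i=2: D_i=min(100*3^2,10100)=900, bounds=[450,900]
  i=3: D_i=min(100*3^3,10100)=2700, bounds=[1350,2700]
  i=4: D_i=min(100*3^4,10100)=8100, bounds=[4050,8100]

Answer: [50,100] [150,300] [450,900] [1350,2700] [4050,8100]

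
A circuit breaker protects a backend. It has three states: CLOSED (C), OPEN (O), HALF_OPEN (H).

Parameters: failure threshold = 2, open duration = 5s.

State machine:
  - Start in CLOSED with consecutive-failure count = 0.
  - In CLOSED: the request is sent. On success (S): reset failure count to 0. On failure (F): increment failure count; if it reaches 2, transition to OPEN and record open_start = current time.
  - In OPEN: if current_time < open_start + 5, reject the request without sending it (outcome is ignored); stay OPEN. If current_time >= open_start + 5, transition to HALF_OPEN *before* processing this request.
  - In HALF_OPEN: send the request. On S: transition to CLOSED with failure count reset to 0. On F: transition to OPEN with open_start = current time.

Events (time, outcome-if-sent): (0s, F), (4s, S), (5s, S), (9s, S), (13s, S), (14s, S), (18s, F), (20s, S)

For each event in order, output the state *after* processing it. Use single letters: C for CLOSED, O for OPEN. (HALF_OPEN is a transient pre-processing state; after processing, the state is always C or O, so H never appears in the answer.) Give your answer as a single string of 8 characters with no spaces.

State after each event:
  event#1 t=0s outcome=F: state=CLOSED
  event#2 t=4s outcome=S: state=CLOSED
  event#3 t=5s outcome=S: state=CLOSED
  event#4 t=9s outcome=S: state=CLOSED
  event#5 t=13s outcome=S: state=CLOSED
  event#6 t=14s outcome=S: state=CLOSED
  event#7 t=18s outcome=F: state=CLOSED
  event#8 t=20s outcome=S: state=CLOSED

Answer: CCCCCCCC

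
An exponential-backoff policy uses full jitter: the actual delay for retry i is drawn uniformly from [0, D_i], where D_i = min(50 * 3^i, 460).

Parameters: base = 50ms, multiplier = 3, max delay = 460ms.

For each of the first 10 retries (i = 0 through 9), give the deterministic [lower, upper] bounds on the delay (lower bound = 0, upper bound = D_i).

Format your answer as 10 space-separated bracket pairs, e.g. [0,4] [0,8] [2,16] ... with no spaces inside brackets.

Computing bounds per retry:
  i=0: D_i=min(50*3^0,460)=50, bounds=[0,50]
  i=1: D_i=min(50*3^1,460)=150, bounds=[0,150]
  i=2: D_i=min(50*3^2,460)=450, bounds=[0,450]
  i=3: D_i=min(50*3^3,460)=460, bounds=[0,460]
  i=4: D_i=min(50*3^4,460)=460, bounds=[0,460]
  i=5: D_i=min(50*3^5,460)=460, bounds=[0,460]
  i=6: D_i=min(50*3^6,460)=460, bounds=[0,460]
  i=7: D_i=min(50*3^7,460)=460, bounds=[0,460]
  i=8: D_i=min(50*3^8,460)=460, bounds=[0,460]
  i=9: D_i=min(50*3^9,460)=460, bounds=[0,460]

Answer: [0,50] [0,150] [0,450] [0,460] [0,460] [0,460] [0,460] [0,460] [0,460] [0,460]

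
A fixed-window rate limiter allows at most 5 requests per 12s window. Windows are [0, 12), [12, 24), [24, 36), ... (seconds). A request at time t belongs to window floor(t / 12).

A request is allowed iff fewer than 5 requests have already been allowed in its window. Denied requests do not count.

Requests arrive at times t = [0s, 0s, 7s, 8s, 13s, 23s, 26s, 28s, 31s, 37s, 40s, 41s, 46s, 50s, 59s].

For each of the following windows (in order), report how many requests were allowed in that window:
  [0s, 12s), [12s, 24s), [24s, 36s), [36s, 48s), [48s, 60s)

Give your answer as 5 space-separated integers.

Answer: 4 2 3 4 2

Derivation:
Processing requests:
  req#1 t=0s (window 0): ALLOW
  req#2 t=0s (window 0): ALLOW
  req#3 t=7s (window 0): ALLOW
  req#4 t=8s (window 0): ALLOW
  req#5 t=13s (window 1): ALLOW
  req#6 t=23s (window 1): ALLOW
  req#7 t=26s (window 2): ALLOW
  req#8 t=28s (window 2): ALLOW
  req#9 t=31s (window 2): ALLOW
  req#10 t=37s (window 3): ALLOW
  req#11 t=40s (window 3): ALLOW
  req#12 t=41s (window 3): ALLOW
  req#13 t=46s (window 3): ALLOW
  req#14 t=50s (window 4): ALLOW
  req#15 t=59s (window 4): ALLOW

Allowed counts by window: 4 2 3 4 2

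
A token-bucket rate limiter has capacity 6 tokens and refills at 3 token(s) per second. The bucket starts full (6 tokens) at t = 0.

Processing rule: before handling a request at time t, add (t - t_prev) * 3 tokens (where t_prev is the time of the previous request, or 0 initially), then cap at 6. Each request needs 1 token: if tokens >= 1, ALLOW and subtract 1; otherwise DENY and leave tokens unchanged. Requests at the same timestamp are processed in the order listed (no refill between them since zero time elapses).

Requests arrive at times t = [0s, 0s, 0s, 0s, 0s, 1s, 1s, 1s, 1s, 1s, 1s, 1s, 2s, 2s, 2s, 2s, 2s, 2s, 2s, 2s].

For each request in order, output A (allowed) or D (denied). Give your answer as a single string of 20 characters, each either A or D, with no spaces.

Answer: AAAAAAAAADDDAAADDDDD

Derivation:
Simulating step by step:
  req#1 t=0s: ALLOW
  req#2 t=0s: ALLOW
  req#3 t=0s: ALLOW
  req#4 t=0s: ALLOW
  req#5 t=0s: ALLOW
  req#6 t=1s: ALLOW
  req#7 t=1s: ALLOW
  req#8 t=1s: ALLOW
  req#9 t=1s: ALLOW
  req#10 t=1s: DENY
  req#11 t=1s: DENY
  req#12 t=1s: DENY
  req#13 t=2s: ALLOW
  req#14 t=2s: ALLOW
  req#15 t=2s: ALLOW
  req#16 t=2s: DENY
  req#17 t=2s: DENY
  req#18 t=2s: DENY
  req#19 t=2s: DENY
  req#20 t=2s: DENY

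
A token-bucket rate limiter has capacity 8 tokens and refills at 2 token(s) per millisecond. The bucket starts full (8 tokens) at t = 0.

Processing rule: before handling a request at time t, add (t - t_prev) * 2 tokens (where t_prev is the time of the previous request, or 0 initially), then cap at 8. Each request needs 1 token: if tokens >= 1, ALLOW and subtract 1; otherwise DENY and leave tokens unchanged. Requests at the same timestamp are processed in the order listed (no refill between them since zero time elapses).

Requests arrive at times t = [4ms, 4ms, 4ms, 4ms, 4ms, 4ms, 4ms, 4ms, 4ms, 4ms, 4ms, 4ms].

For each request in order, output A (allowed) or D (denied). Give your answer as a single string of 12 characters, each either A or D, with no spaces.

Answer: AAAAAAAADDDD

Derivation:
Simulating step by step:
  req#1 t=4ms: ALLOW
  req#2 t=4ms: ALLOW
  req#3 t=4ms: ALLOW
  req#4 t=4ms: ALLOW
  req#5 t=4ms: ALLOW
  req#6 t=4ms: ALLOW
  req#7 t=4ms: ALLOW
  req#8 t=4ms: ALLOW
  req#9 t=4ms: DENY
  req#10 t=4ms: DENY
  req#11 t=4ms: DENY
  req#12 t=4ms: DENY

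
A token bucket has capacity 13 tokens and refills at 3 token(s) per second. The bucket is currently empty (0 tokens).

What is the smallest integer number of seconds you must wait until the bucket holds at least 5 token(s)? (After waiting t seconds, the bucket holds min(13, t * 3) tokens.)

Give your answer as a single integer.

Need t * 3 >= 5, so t >= 5/3.
Smallest integer t = ceil(5/3) = 2.

Answer: 2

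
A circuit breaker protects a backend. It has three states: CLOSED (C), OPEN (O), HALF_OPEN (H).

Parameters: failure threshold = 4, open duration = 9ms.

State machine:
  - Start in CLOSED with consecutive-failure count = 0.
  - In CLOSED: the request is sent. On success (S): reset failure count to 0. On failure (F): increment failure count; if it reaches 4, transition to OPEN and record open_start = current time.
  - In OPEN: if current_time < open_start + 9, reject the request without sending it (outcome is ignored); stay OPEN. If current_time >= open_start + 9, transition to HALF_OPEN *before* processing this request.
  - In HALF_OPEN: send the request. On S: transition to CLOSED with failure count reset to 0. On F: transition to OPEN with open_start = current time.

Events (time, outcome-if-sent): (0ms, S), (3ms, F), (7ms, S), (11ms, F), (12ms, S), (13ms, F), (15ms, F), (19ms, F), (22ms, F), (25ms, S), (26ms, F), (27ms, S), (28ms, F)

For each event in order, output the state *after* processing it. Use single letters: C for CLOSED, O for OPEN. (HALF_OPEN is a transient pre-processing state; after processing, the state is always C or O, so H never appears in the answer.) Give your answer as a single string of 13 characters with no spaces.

Answer: CCCCCCCCOOOOO

Derivation:
State after each event:
  event#1 t=0ms outcome=S: state=CLOSED
  event#2 t=3ms outcome=F: state=CLOSED
  event#3 t=7ms outcome=S: state=CLOSED
  event#4 t=11ms outcome=F: state=CLOSED
  event#5 t=12ms outcome=S: state=CLOSED
  event#6 t=13ms outcome=F: state=CLOSED
  event#7 t=15ms outcome=F: state=CLOSED
  event#8 t=19ms outcome=F: state=CLOSED
  event#9 t=22ms outcome=F: state=OPEN
  event#10 t=25ms outcome=S: state=OPEN
  event#11 t=26ms outcome=F: state=OPEN
  event#12 t=27ms outcome=S: state=OPEN
  event#13 t=28ms outcome=F: state=OPEN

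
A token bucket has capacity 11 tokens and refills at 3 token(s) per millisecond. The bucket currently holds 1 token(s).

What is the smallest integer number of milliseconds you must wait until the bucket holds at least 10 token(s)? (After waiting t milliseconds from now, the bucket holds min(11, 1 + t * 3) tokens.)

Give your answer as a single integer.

Answer: 3

Derivation:
Need 1 + t * 3 >= 10, so t >= 9/3.
Smallest integer t = ceil(9/3) = 3.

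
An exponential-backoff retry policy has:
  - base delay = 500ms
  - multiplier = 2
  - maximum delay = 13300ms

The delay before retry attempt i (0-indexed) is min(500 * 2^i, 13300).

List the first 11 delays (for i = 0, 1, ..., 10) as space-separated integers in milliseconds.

Answer: 500 1000 2000 4000 8000 13300 13300 13300 13300 13300 13300

Derivation:
Computing each delay:
  i=0: min(500*2^0, 13300) = 500
  i=1: min(500*2^1, 13300) = 1000
  i=2: min(500*2^2, 13300) = 2000
  i=3: min(500*2^3, 13300) = 4000
  i=4: min(500*2^4, 13300) = 8000
  i=5: min(500*2^5, 13300) = 13300
  i=6: min(500*2^6, 13300) = 13300
  i=7: min(500*2^7, 13300) = 13300
  i=8: min(500*2^8, 13300) = 13300
  i=9: min(500*2^9, 13300) = 13300
  i=10: min(500*2^10, 13300) = 13300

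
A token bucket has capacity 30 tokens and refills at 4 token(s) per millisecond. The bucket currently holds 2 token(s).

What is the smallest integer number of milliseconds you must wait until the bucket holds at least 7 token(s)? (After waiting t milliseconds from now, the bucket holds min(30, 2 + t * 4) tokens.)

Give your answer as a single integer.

Answer: 2

Derivation:
Need 2 + t * 4 >= 7, so t >= 5/4.
Smallest integer t = ceil(5/4) = 2.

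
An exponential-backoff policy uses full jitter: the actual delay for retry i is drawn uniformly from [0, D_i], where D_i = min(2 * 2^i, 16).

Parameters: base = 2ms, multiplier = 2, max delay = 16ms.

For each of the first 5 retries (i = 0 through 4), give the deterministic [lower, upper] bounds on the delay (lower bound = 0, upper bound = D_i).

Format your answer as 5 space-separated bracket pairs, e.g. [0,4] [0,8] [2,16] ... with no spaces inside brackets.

Computing bounds per retry:
  i=0: D_i=min(2*2^0,16)=2, bounds=[0,2]
  i=1: D_i=min(2*2^1,16)=4, bounds=[0,4]
  i=2: D_i=min(2*2^2,16)=8, bounds=[0,8]
  i=3: D_i=min(2*2^3,16)=16, bounds=[0,16]
  i=4: D_i=min(2*2^4,16)=16, bounds=[0,16]

Answer: [0,2] [0,4] [0,8] [0,16] [0,16]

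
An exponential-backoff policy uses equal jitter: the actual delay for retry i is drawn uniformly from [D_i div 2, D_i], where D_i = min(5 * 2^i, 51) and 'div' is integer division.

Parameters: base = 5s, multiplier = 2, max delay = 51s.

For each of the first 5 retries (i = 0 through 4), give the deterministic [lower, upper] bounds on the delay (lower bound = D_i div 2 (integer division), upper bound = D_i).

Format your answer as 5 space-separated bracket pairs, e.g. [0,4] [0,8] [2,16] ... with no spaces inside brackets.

Computing bounds per retry:
  i=0: D_i=min(5*2^0,51)=5, bounds=[2,5]
  i=1: D_i=min(5*2^1,51)=10, bounds=[5,10]
  i=2: D_i=min(5*2^2,51)=20, bounds=[10,20]
  i=3: D_i=min(5*2^3,51)=40, bounds=[20,40]
  i=4: D_i=min(5*2^4,51)=51, bounds=[25,51]

Answer: [2,5] [5,10] [10,20] [20,40] [25,51]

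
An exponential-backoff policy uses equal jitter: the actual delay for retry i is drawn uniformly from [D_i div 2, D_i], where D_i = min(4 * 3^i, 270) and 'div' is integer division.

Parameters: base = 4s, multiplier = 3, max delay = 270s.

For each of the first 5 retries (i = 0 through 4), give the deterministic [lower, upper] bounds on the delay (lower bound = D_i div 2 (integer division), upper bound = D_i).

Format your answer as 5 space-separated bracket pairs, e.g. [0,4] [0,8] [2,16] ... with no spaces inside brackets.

Computing bounds per retry:
  i=0: D_i=min(4*3^0,270)=4, bounds=[2,4]
  i=1: D_i=min(4*3^1,270)=12, bounds=[6,12]
  i=2: D_i=min(4*3^2,270)=36, bounds=[18,36]
  i=3: D_i=min(4*3^3,270)=108, bounds=[54,108]
  i=4: D_i=min(4*3^4,270)=270, bounds=[135,270]

Answer: [2,4] [6,12] [18,36] [54,108] [135,270]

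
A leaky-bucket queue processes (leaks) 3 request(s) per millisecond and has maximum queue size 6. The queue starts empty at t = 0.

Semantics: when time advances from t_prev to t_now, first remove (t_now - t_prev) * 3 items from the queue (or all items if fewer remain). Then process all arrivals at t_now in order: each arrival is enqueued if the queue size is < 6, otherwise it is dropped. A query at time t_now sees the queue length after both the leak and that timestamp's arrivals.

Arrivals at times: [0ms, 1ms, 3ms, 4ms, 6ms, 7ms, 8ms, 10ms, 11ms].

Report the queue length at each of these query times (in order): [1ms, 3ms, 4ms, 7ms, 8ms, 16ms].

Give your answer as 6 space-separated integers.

Queue lengths at query times:
  query t=1ms: backlog = 1
  query t=3ms: backlog = 1
  query t=4ms: backlog = 1
  query t=7ms: backlog = 1
  query t=8ms: backlog = 1
  query t=16ms: backlog = 0

Answer: 1 1 1 1 1 0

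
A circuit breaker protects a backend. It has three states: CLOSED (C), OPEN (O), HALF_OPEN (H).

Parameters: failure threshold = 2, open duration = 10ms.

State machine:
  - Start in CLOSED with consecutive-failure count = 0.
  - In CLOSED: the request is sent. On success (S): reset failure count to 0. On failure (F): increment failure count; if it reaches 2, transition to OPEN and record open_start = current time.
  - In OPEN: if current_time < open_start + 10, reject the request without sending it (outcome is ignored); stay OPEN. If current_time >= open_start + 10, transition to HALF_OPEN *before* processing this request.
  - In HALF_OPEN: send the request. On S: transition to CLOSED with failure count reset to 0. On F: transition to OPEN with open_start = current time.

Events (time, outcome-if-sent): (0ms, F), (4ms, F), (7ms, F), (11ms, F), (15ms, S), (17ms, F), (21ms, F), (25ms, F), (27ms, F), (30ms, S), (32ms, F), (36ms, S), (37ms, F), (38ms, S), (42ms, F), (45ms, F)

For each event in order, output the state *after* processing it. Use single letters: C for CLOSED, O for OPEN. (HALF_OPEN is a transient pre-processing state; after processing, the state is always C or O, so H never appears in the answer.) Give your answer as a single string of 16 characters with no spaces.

Answer: COOOCCOOOOOOOOOO

Derivation:
State after each event:
  event#1 t=0ms outcome=F: state=CLOSED
  event#2 t=4ms outcome=F: state=OPEN
  event#3 t=7ms outcome=F: state=OPEN
  event#4 t=11ms outcome=F: state=OPEN
  event#5 t=15ms outcome=S: state=CLOSED
  event#6 t=17ms outcome=F: state=CLOSED
  event#7 t=21ms outcome=F: state=OPEN
  event#8 t=25ms outcome=F: state=OPEN
  event#9 t=27ms outcome=F: state=OPEN
  event#10 t=30ms outcome=S: state=OPEN
  event#11 t=32ms outcome=F: state=OPEN
  event#12 t=36ms outcome=S: state=OPEN
  event#13 t=37ms outcome=F: state=OPEN
  event#14 t=38ms outcome=S: state=OPEN
  event#15 t=42ms outcome=F: state=OPEN
  event#16 t=45ms outcome=F: state=OPEN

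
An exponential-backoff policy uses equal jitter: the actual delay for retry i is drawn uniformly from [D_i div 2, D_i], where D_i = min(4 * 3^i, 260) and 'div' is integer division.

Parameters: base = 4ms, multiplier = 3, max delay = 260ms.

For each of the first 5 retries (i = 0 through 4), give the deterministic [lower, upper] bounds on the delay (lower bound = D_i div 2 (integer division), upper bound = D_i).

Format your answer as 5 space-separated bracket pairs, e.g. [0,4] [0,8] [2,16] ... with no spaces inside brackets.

Answer: [2,4] [6,12] [18,36] [54,108] [130,260]

Derivation:
Computing bounds per retry:
  i=0: D_i=min(4*3^0,260)=4, bounds=[2,4]
  i=1: D_i=min(4*3^1,260)=12, bounds=[6,12]
  i=2: D_i=min(4*3^2,260)=36, bounds=[18,36]
  i=3: D_i=min(4*3^3,260)=108, bounds=[54,108]
  i=4: D_i=min(4*3^4,260)=260, bounds=[130,260]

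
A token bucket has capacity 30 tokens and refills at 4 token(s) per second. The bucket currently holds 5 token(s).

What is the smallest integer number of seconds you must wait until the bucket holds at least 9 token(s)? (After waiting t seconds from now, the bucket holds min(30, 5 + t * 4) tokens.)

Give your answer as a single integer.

Answer: 1

Derivation:
Need 5 + t * 4 >= 9, so t >= 4/4.
Smallest integer t = ceil(4/4) = 1.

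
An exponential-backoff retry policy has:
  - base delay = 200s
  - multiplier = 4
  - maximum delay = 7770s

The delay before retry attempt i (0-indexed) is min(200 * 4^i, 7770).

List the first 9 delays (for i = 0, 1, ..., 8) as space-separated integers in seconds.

Computing each delay:
  i=0: min(200*4^0, 7770) = 200
  i=1: min(200*4^1, 7770) = 800
  i=2: min(200*4^2, 7770) = 3200
  i=3: min(200*4^3, 7770) = 7770
  i=4: min(200*4^4, 7770) = 7770
  i=5: min(200*4^5, 7770) = 7770
  i=6: min(200*4^6, 7770) = 7770
  i=7: min(200*4^7, 7770) = 7770
  i=8: min(200*4^8, 7770) = 7770

Answer: 200 800 3200 7770 7770 7770 7770 7770 7770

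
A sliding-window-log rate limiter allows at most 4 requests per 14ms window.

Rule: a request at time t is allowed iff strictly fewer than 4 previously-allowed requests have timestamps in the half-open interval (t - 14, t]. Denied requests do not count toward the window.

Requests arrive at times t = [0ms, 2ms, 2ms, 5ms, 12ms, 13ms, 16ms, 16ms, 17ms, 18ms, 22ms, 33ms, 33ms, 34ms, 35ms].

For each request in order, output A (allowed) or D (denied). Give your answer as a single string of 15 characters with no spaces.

Answer: AAAADDAAADAAAAD

Derivation:
Tracking allowed requests in the window:
  req#1 t=0ms: ALLOW
  req#2 t=2ms: ALLOW
  req#3 t=2ms: ALLOW
  req#4 t=5ms: ALLOW
  req#5 t=12ms: DENY
  req#6 t=13ms: DENY
  req#7 t=16ms: ALLOW
  req#8 t=16ms: ALLOW
  req#9 t=17ms: ALLOW
  req#10 t=18ms: DENY
  req#11 t=22ms: ALLOW
  req#12 t=33ms: ALLOW
  req#13 t=33ms: ALLOW
  req#14 t=34ms: ALLOW
  req#15 t=35ms: DENY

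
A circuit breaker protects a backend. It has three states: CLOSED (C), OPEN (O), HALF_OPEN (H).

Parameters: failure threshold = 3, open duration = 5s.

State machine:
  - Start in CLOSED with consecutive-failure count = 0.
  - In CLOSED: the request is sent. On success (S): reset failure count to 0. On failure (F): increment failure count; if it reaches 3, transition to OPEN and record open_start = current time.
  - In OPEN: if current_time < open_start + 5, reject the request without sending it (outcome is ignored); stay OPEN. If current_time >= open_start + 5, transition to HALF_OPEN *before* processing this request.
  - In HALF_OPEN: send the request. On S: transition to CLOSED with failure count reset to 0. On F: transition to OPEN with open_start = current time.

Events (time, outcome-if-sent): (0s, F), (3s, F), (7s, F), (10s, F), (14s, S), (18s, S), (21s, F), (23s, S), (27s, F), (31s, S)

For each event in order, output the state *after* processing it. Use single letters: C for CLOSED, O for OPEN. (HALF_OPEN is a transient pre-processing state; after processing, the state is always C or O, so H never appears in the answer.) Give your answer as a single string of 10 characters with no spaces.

Answer: CCOOCCCCCC

Derivation:
State after each event:
  event#1 t=0s outcome=F: state=CLOSED
  event#2 t=3s outcome=F: state=CLOSED
  event#3 t=7s outcome=F: state=OPEN
  event#4 t=10s outcome=F: state=OPEN
  event#5 t=14s outcome=S: state=CLOSED
  event#6 t=18s outcome=S: state=CLOSED
  event#7 t=21s outcome=F: state=CLOSED
  event#8 t=23s outcome=S: state=CLOSED
  event#9 t=27s outcome=F: state=CLOSED
  event#10 t=31s outcome=S: state=CLOSED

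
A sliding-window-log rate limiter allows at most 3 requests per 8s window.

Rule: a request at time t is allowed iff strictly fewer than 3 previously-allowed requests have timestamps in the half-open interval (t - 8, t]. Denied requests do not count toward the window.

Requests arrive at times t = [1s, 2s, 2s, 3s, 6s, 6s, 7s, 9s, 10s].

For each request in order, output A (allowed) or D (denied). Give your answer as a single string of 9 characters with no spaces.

Tracking allowed requests in the window:
  req#1 t=1s: ALLOW
  req#2 t=2s: ALLOW
  req#3 t=2s: ALLOW
  req#4 t=3s: DENY
  req#5 t=6s: DENY
  req#6 t=6s: DENY
  req#7 t=7s: DENY
  req#8 t=9s: ALLOW
  req#9 t=10s: ALLOW

Answer: AAADDDDAA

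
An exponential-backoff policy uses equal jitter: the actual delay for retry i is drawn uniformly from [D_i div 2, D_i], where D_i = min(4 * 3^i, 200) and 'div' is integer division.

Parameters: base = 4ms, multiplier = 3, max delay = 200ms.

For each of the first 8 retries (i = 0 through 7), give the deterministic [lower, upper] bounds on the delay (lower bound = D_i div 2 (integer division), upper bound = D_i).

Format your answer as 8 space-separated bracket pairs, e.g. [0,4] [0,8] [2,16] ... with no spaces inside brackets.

Computing bounds per retry:
  i=0: D_i=min(4*3^0,200)=4, bounds=[2,4]
  i=1: D_i=min(4*3^1,200)=12, bounds=[6,12]
  i=2: D_i=min(4*3^2,200)=36, bounds=[18,36]
  i=3: D_i=min(4*3^3,200)=108, bounds=[54,108]
  i=4: D_i=min(4*3^4,200)=200, bounds=[100,200]
  i=5: D_i=min(4*3^5,200)=200, bounds=[100,200]
  i=6: D_i=min(4*3^6,200)=200, bounds=[100,200]
  i=7: D_i=min(4*3^7,200)=200, bounds=[100,200]

Answer: [2,4] [6,12] [18,36] [54,108] [100,200] [100,200] [100,200] [100,200]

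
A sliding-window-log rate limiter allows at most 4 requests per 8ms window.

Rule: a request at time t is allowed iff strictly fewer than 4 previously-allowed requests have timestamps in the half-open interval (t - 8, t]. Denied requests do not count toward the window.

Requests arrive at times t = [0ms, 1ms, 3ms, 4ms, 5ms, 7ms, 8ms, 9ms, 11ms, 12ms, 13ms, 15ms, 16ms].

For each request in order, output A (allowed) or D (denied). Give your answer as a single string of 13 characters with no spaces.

Answer: AAAADDAAAADDA

Derivation:
Tracking allowed requests in the window:
  req#1 t=0ms: ALLOW
  req#2 t=1ms: ALLOW
  req#3 t=3ms: ALLOW
  req#4 t=4ms: ALLOW
  req#5 t=5ms: DENY
  req#6 t=7ms: DENY
  req#7 t=8ms: ALLOW
  req#8 t=9ms: ALLOW
  req#9 t=11ms: ALLOW
  req#10 t=12ms: ALLOW
  req#11 t=13ms: DENY
  req#12 t=15ms: DENY
  req#13 t=16ms: ALLOW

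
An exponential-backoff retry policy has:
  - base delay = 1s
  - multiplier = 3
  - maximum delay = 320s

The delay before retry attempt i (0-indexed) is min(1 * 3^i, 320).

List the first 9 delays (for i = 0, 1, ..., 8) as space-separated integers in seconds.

Computing each delay:
  i=0: min(1*3^0, 320) = 1
  i=1: min(1*3^1, 320) = 3
  i=2: min(1*3^2, 320) = 9
  i=3: min(1*3^3, 320) = 27
  i=4: min(1*3^4, 320) = 81
  i=5: min(1*3^5, 320) = 243
  i=6: min(1*3^6, 320) = 320
  i=7: min(1*3^7, 320) = 320
  i=8: min(1*3^8, 320) = 320

Answer: 1 3 9 27 81 243 320 320 320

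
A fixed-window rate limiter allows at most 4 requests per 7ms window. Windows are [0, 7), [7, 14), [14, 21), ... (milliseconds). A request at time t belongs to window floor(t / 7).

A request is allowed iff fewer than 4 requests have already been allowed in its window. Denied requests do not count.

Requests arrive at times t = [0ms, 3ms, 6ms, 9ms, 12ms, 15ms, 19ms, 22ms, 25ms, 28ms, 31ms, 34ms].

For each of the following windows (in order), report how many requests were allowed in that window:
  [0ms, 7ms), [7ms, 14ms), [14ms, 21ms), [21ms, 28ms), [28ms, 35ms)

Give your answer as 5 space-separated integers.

Processing requests:
  req#1 t=0ms (window 0): ALLOW
  req#2 t=3ms (window 0): ALLOW
  req#3 t=6ms (window 0): ALLOW
  req#4 t=9ms (window 1): ALLOW
  req#5 t=12ms (window 1): ALLOW
  req#6 t=15ms (window 2): ALLOW
  req#7 t=19ms (window 2): ALLOW
  req#8 t=22ms (window 3): ALLOW
  req#9 t=25ms (window 3): ALLOW
  req#10 t=28ms (window 4): ALLOW
  req#11 t=31ms (window 4): ALLOW
  req#12 t=34ms (window 4): ALLOW

Allowed counts by window: 3 2 2 2 3

Answer: 3 2 2 2 3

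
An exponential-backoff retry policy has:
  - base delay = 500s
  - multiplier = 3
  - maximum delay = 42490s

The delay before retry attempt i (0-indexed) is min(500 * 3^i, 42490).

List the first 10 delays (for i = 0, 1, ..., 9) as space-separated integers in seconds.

Answer: 500 1500 4500 13500 40500 42490 42490 42490 42490 42490

Derivation:
Computing each delay:
  i=0: min(500*3^0, 42490) = 500
  i=1: min(500*3^1, 42490) = 1500
  i=2: min(500*3^2, 42490) = 4500
  i=3: min(500*3^3, 42490) = 13500
  i=4: min(500*3^4, 42490) = 40500
  i=5: min(500*3^5, 42490) = 42490
  i=6: min(500*3^6, 42490) = 42490
  i=7: min(500*3^7, 42490) = 42490
  i=8: min(500*3^8, 42490) = 42490
  i=9: min(500*3^9, 42490) = 42490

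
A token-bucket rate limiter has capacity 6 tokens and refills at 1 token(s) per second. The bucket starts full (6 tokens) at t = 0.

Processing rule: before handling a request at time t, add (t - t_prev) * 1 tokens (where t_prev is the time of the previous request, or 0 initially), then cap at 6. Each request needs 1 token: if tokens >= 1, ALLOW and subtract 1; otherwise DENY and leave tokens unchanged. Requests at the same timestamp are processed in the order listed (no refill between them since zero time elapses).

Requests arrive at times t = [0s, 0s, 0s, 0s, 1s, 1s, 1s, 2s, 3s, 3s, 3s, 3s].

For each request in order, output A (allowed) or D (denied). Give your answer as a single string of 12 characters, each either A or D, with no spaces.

Answer: AAAAAAAAADDD

Derivation:
Simulating step by step:
  req#1 t=0s: ALLOW
  req#2 t=0s: ALLOW
  req#3 t=0s: ALLOW
  req#4 t=0s: ALLOW
  req#5 t=1s: ALLOW
  req#6 t=1s: ALLOW
  req#7 t=1s: ALLOW
  req#8 t=2s: ALLOW
  req#9 t=3s: ALLOW
  req#10 t=3s: DENY
  req#11 t=3s: DENY
  req#12 t=3s: DENY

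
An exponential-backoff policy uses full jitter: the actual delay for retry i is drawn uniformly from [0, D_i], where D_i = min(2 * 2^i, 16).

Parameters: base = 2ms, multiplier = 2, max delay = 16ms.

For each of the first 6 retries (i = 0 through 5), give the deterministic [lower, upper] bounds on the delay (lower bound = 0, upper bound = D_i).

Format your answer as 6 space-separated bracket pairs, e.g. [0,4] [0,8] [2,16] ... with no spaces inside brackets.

Answer: [0,2] [0,4] [0,8] [0,16] [0,16] [0,16]

Derivation:
Computing bounds per retry:
  i=0: D_i=min(2*2^0,16)=2, bounds=[0,2]
  i=1: D_i=min(2*2^1,16)=4, bounds=[0,4]
  i=2: D_i=min(2*2^2,16)=8, bounds=[0,8]
  i=3: D_i=min(2*2^3,16)=16, bounds=[0,16]
  i=4: D_i=min(2*2^4,16)=16, bounds=[0,16]
  i=5: D_i=min(2*2^5,16)=16, bounds=[0,16]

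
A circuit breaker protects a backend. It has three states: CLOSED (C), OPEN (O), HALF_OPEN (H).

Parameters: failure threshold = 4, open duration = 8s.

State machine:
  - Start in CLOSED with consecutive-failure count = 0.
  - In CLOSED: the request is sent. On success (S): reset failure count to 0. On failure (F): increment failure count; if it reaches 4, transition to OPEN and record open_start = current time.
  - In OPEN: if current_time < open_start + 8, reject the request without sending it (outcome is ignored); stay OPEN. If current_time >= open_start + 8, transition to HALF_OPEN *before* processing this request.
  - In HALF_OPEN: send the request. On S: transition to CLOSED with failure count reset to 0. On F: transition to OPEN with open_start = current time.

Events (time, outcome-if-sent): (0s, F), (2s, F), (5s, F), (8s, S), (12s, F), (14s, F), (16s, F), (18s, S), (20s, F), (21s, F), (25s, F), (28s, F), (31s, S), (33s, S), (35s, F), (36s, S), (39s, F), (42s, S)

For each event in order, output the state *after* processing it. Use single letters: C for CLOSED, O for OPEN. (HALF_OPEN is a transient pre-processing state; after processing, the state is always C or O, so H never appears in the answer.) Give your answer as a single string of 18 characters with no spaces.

State after each event:
  event#1 t=0s outcome=F: state=CLOSED
  event#2 t=2s outcome=F: state=CLOSED
  event#3 t=5s outcome=F: state=CLOSED
  event#4 t=8s outcome=S: state=CLOSED
  event#5 t=12s outcome=F: state=CLOSED
  event#6 t=14s outcome=F: state=CLOSED
  event#7 t=16s outcome=F: state=CLOSED
  event#8 t=18s outcome=S: state=CLOSED
  event#9 t=20s outcome=F: state=CLOSED
  event#10 t=21s outcome=F: state=CLOSED
  event#11 t=25s outcome=F: state=CLOSED
  event#12 t=28s outcome=F: state=OPEN
  event#13 t=31s outcome=S: state=OPEN
  event#14 t=33s outcome=S: state=OPEN
  event#15 t=35s outcome=F: state=OPEN
  event#16 t=36s outcome=S: state=CLOSED
  event#17 t=39s outcome=F: state=CLOSED
  event#18 t=42s outcome=S: state=CLOSED

Answer: CCCCCCCCCCCOOOOCCC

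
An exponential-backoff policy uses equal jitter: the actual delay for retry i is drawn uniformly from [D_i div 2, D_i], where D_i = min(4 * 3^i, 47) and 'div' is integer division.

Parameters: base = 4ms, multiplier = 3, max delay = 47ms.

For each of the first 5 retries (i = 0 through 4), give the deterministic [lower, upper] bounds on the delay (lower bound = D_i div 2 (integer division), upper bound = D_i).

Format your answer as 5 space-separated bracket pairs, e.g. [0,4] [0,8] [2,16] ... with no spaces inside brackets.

Computing bounds per retry:
  i=0: D_i=min(4*3^0,47)=4, bounds=[2,4]
  i=1: D_i=min(4*3^1,47)=12, bounds=[6,12]
  i=2: D_i=min(4*3^2,47)=36, bounds=[18,36]
  i=3: D_i=min(4*3^3,47)=47, bounds=[23,47]
  i=4: D_i=min(4*3^4,47)=47, bounds=[23,47]

Answer: [2,4] [6,12] [18,36] [23,47] [23,47]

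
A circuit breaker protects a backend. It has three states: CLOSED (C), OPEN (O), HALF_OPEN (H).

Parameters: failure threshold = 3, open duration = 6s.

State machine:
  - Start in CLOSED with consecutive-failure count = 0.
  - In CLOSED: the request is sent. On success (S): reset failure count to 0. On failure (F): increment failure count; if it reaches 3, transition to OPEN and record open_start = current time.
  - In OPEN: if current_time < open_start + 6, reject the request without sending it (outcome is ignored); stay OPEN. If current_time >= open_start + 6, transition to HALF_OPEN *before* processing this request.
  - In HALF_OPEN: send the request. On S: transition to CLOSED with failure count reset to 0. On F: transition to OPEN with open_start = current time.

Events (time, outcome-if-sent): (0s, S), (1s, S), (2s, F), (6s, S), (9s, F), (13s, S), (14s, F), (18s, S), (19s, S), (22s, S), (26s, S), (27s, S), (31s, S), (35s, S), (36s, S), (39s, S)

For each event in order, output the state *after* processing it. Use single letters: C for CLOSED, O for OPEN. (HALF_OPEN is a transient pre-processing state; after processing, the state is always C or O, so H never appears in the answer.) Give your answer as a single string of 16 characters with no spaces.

State after each event:
  event#1 t=0s outcome=S: state=CLOSED
  event#2 t=1s outcome=S: state=CLOSED
  event#3 t=2s outcome=F: state=CLOSED
  event#4 t=6s outcome=S: state=CLOSED
  event#5 t=9s outcome=F: state=CLOSED
  event#6 t=13s outcome=S: state=CLOSED
  event#7 t=14s outcome=F: state=CLOSED
  event#8 t=18s outcome=S: state=CLOSED
  event#9 t=19s outcome=S: state=CLOSED
  event#10 t=22s outcome=S: state=CLOSED
  event#11 t=26s outcome=S: state=CLOSED
  event#12 t=27s outcome=S: state=CLOSED
  event#13 t=31s outcome=S: state=CLOSED
  event#14 t=35s outcome=S: state=CLOSED
  event#15 t=36s outcome=S: state=CLOSED
  event#16 t=39s outcome=S: state=CLOSED

Answer: CCCCCCCCCCCCCCCC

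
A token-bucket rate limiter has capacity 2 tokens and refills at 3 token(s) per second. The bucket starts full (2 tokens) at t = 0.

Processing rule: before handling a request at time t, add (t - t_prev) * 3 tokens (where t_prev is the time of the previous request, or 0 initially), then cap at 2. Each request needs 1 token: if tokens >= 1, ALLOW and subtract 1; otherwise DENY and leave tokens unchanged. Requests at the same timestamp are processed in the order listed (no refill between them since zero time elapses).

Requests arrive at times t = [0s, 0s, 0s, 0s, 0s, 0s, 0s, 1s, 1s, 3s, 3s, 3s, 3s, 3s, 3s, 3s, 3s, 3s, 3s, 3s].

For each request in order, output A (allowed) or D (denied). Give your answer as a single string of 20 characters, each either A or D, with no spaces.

Answer: AADDDDDAAAADDDDDDDDD

Derivation:
Simulating step by step:
  req#1 t=0s: ALLOW
  req#2 t=0s: ALLOW
  req#3 t=0s: DENY
  req#4 t=0s: DENY
  req#5 t=0s: DENY
  req#6 t=0s: DENY
  req#7 t=0s: DENY
  req#8 t=1s: ALLOW
  req#9 t=1s: ALLOW
  req#10 t=3s: ALLOW
  req#11 t=3s: ALLOW
  req#12 t=3s: DENY
  req#13 t=3s: DENY
  req#14 t=3s: DENY
  req#15 t=3s: DENY
  req#16 t=3s: DENY
  req#17 t=3s: DENY
  req#18 t=3s: DENY
  req#19 t=3s: DENY
  req#20 t=3s: DENY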